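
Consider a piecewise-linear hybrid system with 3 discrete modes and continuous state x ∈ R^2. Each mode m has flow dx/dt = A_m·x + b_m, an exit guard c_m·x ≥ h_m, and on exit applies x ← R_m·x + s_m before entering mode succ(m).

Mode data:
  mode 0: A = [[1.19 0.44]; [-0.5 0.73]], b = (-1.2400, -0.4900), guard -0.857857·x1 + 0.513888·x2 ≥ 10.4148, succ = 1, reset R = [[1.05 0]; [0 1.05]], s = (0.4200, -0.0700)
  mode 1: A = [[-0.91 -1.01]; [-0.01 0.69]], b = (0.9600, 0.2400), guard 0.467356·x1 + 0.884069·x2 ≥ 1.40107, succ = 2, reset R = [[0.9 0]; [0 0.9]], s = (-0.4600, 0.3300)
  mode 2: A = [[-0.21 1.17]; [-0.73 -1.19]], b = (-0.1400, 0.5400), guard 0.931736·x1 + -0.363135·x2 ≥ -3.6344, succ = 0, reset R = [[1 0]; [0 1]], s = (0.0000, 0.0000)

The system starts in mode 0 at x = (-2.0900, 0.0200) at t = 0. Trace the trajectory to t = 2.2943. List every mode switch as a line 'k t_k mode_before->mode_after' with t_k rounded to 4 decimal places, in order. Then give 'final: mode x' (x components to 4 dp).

Mode 0: guard c·x = 10.4148 hit at Δt = 1.1266 (t = 1.1266), x⁻ = (-10.1009, 3.4047) → reset → x⁺ = (-10.1860, 3.5049), jump to mode 1
Mode 1: guard c·x = 1.4011 hit at Δt = 0.6087 (t = 1.7353), x⁻ = (-7.5613, 5.5820) → reset → x⁺ = (-7.2652, 5.3538), jump to mode 2
Mode 2: flow for 0.5590 to horizon, guard not reached → x = (-3.4549, 4.4827)

1 1.1266 0->1
2 1.7353 1->2
final: 2 -3.4549 4.4827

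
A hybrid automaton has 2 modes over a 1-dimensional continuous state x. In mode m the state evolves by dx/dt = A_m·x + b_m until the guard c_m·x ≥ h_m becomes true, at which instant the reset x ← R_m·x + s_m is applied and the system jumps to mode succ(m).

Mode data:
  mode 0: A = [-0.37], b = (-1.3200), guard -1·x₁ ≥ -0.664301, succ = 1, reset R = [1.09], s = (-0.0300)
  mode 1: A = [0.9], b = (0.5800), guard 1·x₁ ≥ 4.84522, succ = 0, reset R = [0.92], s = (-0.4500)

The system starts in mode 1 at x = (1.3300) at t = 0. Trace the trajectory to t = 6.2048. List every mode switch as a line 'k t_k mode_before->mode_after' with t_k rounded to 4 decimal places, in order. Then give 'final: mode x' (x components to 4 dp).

Mode 1: guard c·x = 4.8452 hit at Δt = 1.1362 (t = 1.1362), x⁻ = (4.8452) → reset → x⁺ = (4.0076), jump to mode 0
Mode 0: guard c·x = -0.6643 hit at Δt = 1.5736 (t = 2.7098), x⁻ = (0.6643) → reset → x⁺ = (0.6941), jump to mode 1
Mode 1: guard c·x = 4.8452 hit at Δt = 1.5681 (t = 4.2779), x⁻ = (4.8452) → reset → x⁺ = (4.0076), jump to mode 0
Mode 0: guard c·x = -0.6643 hit at Δt = 1.5736 (t = 5.8515), x⁻ = (0.6643) → reset → x⁺ = (0.6941), jump to mode 1
Mode 1: flow for 0.3533 to horizon, guard not reached → x = (1.1951)

1 1.1362 1->0
2 2.7098 0->1
3 4.2779 1->0
4 5.8515 0->1
final: 1 1.1951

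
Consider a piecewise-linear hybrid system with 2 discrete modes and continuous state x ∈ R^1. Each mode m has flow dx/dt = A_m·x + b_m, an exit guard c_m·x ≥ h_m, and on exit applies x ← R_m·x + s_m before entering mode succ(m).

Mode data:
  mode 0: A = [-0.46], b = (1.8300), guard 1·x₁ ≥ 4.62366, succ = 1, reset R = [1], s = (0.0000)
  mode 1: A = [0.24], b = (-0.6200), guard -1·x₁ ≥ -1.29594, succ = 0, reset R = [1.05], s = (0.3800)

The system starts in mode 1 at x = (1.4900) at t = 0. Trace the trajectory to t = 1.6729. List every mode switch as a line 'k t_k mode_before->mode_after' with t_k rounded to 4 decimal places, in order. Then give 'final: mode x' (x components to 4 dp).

1 0.6808 1->0
final: 0 2.5606

Mode 1: guard c·x = -1.2959 hit at Δt = 0.6808 (t = 0.6808), x⁻ = (1.2959) → reset → x⁺ = (1.7407), jump to mode 0
Mode 0: flow for 0.9921 to horizon, guard not reached → x = (2.5606)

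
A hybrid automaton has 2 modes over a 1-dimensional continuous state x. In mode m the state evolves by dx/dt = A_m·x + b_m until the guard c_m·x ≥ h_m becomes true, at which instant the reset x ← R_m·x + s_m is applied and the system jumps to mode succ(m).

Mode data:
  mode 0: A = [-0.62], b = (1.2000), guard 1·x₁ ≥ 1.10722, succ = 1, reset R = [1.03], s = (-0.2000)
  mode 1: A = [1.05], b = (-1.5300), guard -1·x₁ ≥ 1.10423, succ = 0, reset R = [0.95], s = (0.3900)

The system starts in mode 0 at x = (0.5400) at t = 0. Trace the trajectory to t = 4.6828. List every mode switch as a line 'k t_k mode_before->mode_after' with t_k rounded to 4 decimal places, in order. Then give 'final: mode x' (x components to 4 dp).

1 0.8414 0->1
2 2.3660 1->0
3 4.2076 0->1
final: 1 0.6062

Mode 0: guard c·x = 1.1072 hit at Δt = 0.8414 (t = 0.8414), x⁻ = (1.1072) → reset → x⁺ = (0.9404), jump to mode 1
Mode 1: guard c·x = 1.1042 hit at Δt = 1.5246 (t = 2.3660), x⁻ = (-1.1042) → reset → x⁺ = (-0.6590), jump to mode 0
Mode 0: guard c·x = 1.1072 hit at Δt = 1.8416 (t = 4.2076), x⁻ = (1.1072) → reset → x⁺ = (0.9404), jump to mode 1
Mode 1: flow for 0.4752 to horizon, guard not reached → x = (0.6062)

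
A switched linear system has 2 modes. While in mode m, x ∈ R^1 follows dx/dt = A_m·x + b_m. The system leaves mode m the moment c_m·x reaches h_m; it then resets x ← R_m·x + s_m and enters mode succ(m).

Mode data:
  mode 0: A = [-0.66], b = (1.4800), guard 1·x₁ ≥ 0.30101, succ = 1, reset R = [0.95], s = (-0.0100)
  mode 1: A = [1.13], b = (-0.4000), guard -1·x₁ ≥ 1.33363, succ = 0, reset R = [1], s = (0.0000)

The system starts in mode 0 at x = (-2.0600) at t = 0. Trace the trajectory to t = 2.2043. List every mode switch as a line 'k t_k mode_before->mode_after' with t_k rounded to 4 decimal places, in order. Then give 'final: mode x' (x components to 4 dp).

Mode 0: guard c·x = 0.3010 hit at Δt = 1.2057 (t = 1.2057), x⁻ = (0.3010) → reset → x⁺ = (0.2760), jump to mode 1
Mode 1: flow for 0.9986 to horizon, guard not reached → x = (0.1128)

1 1.2057 0->1
final: 1 0.1128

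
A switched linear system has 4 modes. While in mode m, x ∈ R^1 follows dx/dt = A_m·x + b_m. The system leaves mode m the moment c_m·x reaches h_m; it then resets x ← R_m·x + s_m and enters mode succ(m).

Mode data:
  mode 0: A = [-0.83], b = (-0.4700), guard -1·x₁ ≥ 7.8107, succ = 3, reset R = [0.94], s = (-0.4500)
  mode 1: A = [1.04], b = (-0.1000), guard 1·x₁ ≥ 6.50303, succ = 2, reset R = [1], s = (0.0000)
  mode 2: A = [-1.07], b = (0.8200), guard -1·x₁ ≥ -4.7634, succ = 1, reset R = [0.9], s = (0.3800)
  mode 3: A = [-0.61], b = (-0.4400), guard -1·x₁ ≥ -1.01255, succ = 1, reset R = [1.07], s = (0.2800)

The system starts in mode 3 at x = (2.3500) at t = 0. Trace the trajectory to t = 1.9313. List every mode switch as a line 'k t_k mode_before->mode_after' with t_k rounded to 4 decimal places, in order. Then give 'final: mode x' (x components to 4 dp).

Mode 3: guard c·x = -1.0126 hit at Δt = 0.9373 (t = 0.9373), x⁻ = (1.0125) → reset → x⁺ = (1.3634), jump to mode 1
Mode 1: flow for 0.9940 to horizon, guard not reached → x = (3.6592)

1 0.9373 3->1
final: 1 3.6592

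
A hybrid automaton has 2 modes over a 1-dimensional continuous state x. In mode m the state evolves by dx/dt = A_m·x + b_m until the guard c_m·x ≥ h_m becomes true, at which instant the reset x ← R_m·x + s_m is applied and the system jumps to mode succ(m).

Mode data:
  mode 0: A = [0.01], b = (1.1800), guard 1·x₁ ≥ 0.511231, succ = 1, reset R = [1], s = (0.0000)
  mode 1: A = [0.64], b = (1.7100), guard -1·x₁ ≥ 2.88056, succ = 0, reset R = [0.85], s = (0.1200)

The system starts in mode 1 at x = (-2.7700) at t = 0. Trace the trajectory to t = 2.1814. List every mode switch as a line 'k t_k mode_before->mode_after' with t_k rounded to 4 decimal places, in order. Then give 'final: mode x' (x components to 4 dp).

Mode 1: guard c·x = 2.8806 hit at Δt = 1.1790 (t = 1.1790), x⁻ = (-2.8806) → reset → x⁺ = (-2.3285), jump to mode 0
Mode 0: flow for 1.0024 to horizon, guard not reached → x = (-1.1632)

1 1.1790 1->0
final: 0 -1.1632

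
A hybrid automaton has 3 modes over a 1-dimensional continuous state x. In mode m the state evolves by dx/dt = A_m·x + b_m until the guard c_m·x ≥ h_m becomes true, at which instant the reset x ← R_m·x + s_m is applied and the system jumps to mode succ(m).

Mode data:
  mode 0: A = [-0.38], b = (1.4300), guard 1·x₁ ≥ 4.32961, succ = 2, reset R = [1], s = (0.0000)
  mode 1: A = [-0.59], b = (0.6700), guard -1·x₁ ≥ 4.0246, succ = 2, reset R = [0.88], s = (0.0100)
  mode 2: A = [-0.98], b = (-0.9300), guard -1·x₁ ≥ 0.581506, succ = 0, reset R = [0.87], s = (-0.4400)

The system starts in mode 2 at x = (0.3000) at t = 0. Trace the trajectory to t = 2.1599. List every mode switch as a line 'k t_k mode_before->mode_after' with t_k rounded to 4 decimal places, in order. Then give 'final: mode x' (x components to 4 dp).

1 1.2484 2->0
final: 0 0.4327

Mode 2: guard c·x = 0.5815 hit at Δt = 1.2484 (t = 1.2484), x⁻ = (-0.5815) → reset → x⁺ = (-0.9459), jump to mode 0
Mode 0: flow for 0.9115 to horizon, guard not reached → x = (0.4327)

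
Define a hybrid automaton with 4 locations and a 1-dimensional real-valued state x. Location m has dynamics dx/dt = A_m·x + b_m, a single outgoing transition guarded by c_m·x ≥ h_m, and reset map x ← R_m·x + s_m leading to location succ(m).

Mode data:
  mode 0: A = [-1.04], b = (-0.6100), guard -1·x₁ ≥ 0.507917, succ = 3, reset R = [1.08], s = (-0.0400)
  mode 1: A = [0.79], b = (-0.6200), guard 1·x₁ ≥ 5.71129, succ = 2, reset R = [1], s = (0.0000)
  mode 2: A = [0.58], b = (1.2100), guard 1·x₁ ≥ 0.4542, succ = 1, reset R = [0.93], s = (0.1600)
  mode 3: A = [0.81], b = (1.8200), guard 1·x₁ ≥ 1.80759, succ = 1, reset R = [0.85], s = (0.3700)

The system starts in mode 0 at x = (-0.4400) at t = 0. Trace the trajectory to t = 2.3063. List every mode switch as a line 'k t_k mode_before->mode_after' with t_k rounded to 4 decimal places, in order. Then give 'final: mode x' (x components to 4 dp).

1 0.5987 0->3
2 1.7024 3->1
final: 1 2.5922

Mode 0: guard c·x = 0.5079 hit at Δt = 0.5987 (t = 0.5987), x⁻ = (-0.5079) → reset → x⁺ = (-0.5886), jump to mode 3
Mode 3: guard c·x = 1.8076 hit at Δt = 1.1037 (t = 1.7024), x⁻ = (1.8076) → reset → x⁺ = (1.9065), jump to mode 1
Mode 1: flow for 0.6039 to horizon, guard not reached → x = (2.5922)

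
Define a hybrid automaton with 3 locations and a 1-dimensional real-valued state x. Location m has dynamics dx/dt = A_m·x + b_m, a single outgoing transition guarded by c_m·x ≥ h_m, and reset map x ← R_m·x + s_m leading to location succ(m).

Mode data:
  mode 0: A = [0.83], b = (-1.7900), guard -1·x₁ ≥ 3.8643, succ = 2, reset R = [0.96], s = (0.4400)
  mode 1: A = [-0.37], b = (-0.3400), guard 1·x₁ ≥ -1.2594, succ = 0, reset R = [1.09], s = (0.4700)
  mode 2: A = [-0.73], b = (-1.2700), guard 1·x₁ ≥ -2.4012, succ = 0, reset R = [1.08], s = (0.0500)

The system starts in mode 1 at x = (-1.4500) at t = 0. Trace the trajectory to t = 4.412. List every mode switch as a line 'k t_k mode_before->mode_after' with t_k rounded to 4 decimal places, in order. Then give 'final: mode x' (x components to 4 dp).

Mode 1: guard c·x = -1.2594 hit at Δt = 1.2015 (t = 1.2015), x⁻ = (-1.2594) → reset → x⁺ = (-0.9027), jump to mode 0
Mode 0: guard c·x = 3.8643 hit at Δt = 0.8157 (t = 2.0172), x⁻ = (-3.8643) → reset → x⁺ = (-3.2697), jump to mode 2
Mode 2: guard c·x = -2.4012 hit at Δt = 1.1487 (t = 3.1659), x⁻ = (-2.4012) → reset → x⁺ = (-2.5433), jump to mode 0
Mode 0: guard c·x = 3.8643 hit at Δt = 0.2984 (t = 3.4643), x⁻ = (-3.8643) → reset → x⁺ = (-3.2697), jump to mode 2
Mode 2: flow for 0.9477 to horizon, guard not reached → x = (-2.5058)

1 1.2015 1->0
2 2.0172 0->2
3 3.1659 2->0
4 3.4643 0->2
final: 2 -2.5058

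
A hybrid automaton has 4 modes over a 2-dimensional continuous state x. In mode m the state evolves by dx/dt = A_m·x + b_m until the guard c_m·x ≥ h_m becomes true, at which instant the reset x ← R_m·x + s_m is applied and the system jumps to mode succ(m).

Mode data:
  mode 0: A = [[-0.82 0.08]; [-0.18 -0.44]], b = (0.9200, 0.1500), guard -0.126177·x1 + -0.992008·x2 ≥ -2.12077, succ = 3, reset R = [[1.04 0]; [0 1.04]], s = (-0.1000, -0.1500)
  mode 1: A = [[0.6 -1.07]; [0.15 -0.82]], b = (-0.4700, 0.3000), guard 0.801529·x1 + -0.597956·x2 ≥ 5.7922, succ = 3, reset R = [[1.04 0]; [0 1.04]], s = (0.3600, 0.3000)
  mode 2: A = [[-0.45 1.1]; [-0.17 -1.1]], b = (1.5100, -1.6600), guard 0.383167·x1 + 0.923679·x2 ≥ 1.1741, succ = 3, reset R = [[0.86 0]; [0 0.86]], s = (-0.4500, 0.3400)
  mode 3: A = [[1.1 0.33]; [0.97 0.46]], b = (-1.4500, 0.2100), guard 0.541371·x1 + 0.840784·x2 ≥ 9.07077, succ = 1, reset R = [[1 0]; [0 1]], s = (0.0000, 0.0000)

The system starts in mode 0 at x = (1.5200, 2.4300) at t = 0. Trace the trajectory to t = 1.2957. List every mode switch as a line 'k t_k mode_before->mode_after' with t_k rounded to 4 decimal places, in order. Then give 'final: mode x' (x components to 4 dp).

1 0.4433 0->3
final: 3 2.9796 4.9877

Mode 0: guard c·x = -2.1208 hit at Δt = 0.4433 (t = 0.4433), x⁻ = (1.4632, 1.9518) → reset → x⁺ = (1.4217, 1.8798), jump to mode 3
Mode 3: flow for 0.8524 to horizon, guard not reached → x = (2.9796, 4.9877)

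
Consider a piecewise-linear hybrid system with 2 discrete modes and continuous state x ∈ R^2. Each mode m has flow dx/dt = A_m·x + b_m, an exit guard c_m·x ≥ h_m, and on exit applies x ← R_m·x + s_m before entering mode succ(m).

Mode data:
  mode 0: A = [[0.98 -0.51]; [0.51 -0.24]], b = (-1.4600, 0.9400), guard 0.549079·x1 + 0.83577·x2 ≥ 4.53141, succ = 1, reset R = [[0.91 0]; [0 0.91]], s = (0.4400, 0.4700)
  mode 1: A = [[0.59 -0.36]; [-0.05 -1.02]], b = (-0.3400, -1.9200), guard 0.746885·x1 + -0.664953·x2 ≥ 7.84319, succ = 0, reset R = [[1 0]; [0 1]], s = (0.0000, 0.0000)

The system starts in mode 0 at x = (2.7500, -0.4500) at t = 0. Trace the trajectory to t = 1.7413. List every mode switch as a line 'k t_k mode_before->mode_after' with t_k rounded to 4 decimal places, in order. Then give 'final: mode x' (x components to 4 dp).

1 1.1283 0->1
final: 1 5.9221 0.4416

Mode 0: guard c·x = 4.5314 hit at Δt = 1.1283 (t = 1.1283), x⁻ = (4.5502, 2.4325) → reset → x⁺ = (4.5806, 2.6836), jump to mode 1
Mode 1: flow for 0.6130 to horizon, guard not reached → x = (5.9221, 0.4416)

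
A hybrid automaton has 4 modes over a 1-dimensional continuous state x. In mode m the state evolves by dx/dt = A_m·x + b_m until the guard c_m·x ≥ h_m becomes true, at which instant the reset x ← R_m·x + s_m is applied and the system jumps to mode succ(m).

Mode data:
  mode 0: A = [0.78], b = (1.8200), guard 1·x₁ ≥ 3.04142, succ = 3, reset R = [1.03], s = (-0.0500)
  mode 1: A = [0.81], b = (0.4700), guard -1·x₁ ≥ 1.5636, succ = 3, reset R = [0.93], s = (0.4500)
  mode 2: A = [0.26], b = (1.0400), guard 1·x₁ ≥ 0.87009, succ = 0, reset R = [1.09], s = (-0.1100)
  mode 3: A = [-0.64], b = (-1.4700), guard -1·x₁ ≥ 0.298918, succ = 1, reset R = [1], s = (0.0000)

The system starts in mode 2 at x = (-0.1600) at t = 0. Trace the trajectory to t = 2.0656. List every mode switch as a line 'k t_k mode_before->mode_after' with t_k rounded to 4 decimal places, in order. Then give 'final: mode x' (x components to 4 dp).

1 0.9140 2->0
2 1.5902 0->3
final: 3 1.6715

Mode 2: guard c·x = 0.8701 hit at Δt = 0.9140 (t = 0.9140), x⁻ = (0.8701) → reset → x⁺ = (0.8384), jump to mode 0
Mode 0: guard c·x = 3.0414 hit at Δt = 0.6762 (t = 1.5902), x⁻ = (3.0414) → reset → x⁺ = (3.0827), jump to mode 3
Mode 3: flow for 0.4754 to horizon, guard not reached → x = (1.6715)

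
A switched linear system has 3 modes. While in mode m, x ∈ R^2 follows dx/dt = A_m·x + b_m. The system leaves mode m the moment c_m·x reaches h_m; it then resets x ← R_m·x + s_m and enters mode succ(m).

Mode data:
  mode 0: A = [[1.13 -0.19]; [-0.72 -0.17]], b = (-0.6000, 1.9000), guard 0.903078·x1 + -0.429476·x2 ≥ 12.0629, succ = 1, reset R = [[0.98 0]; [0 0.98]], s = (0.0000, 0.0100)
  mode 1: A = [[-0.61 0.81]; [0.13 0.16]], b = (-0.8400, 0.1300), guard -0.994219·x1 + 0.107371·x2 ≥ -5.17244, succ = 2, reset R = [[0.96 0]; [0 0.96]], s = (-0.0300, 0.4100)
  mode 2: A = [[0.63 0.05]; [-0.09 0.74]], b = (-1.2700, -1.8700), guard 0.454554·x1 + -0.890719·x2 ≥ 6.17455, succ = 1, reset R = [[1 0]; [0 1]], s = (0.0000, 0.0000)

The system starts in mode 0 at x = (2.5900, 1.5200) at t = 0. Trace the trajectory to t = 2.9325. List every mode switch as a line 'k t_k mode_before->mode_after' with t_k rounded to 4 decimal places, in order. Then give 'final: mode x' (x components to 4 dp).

Mode 0: guard c·x = 12.0629 hit at Δt = 1.5890 (t = 1.5890), x⁻ = (12.2282, -2.3748) → reset → x⁺ = (11.9836, -2.3173), jump to mode 1
Mode 1: guard c·x = -5.1724 hit at Δt = 0.9532 (t = 2.5422), x⁻ = (5.0442, -1.4657) → reset → x⁺ = (4.8125, -0.9971), jump to mode 2
Mode 2: flow for 0.3903 to horizon, guard not reached → x = (5.5560, -2.3871)

1 1.5890 0->1
2 2.5422 1->2
final: 2 5.5560 -2.3871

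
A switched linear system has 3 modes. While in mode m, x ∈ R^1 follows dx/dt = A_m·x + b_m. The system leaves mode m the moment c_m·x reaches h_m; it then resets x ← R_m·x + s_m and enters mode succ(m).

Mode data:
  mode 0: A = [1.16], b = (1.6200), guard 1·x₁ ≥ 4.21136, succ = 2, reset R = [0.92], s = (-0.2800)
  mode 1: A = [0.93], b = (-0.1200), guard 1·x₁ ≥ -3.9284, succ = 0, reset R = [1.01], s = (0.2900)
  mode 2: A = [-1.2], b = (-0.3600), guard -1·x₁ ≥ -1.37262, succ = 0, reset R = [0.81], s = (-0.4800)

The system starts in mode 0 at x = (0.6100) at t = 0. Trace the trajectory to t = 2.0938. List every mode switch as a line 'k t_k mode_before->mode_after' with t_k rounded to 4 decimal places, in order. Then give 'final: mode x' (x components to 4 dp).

Mode 0: guard c·x = 4.2114 hit at Δt = 0.8860 (t = 0.8860), x⁻ = (4.2114) → reset → x⁺ = (3.5945), jump to mode 2
Mode 2: guard c·x = -1.3726 hit at Δt = 0.7043 (t = 1.5903), x⁻ = (1.3726) → reset → x⁺ = (0.6318), jump to mode 0
Mode 0: flow for 0.5035 to horizon, guard not reached → x = (2.2409)

1 0.8860 0->2
2 1.5903 2->0
final: 0 2.2409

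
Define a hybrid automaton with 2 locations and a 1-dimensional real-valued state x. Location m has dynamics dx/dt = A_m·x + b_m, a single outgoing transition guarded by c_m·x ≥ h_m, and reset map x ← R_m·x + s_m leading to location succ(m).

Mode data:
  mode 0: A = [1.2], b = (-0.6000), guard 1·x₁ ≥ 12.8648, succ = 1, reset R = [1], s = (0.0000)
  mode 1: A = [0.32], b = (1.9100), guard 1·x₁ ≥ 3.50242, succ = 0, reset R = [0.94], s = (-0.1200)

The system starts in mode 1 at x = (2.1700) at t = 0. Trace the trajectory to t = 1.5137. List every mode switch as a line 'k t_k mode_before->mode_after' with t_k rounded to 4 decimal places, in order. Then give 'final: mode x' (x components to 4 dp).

1 0.4738 1->0
final: 0 9.8074

Mode 1: guard c·x = 3.5024 hit at Δt = 0.4738 (t = 0.4738), x⁻ = (3.5024) → reset → x⁺ = (3.1723), jump to mode 0
Mode 0: flow for 1.0399 to horizon, guard not reached → x = (9.8074)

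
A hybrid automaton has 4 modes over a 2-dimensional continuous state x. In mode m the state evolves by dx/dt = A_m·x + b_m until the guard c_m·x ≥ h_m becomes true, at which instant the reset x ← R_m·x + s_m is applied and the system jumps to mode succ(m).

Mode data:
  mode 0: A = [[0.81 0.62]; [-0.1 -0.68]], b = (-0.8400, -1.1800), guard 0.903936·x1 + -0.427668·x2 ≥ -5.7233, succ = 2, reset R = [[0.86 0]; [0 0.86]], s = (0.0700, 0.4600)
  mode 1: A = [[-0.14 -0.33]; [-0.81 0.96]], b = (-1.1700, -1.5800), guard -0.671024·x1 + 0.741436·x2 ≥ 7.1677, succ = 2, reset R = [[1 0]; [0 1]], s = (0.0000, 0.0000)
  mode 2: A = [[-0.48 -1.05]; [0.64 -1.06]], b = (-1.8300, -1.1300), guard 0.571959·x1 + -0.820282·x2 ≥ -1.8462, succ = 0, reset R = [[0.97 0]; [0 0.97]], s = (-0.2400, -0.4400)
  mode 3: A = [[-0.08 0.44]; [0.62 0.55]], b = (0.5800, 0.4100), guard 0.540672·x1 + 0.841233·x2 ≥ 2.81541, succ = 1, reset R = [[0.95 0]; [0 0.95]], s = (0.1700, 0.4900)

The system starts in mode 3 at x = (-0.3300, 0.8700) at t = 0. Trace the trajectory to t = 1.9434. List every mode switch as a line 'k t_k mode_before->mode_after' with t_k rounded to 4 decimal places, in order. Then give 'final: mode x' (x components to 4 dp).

Mode 3: guard c·x = 2.8154 hit at Δt = 1.1808 (t = 1.1808), x⁻ = (1.1347, 2.6175) → reset → x⁺ = (1.2479, 2.9766), jump to mode 1
Mode 1: flow for 0.7626 to horizon, guard not reached → x = (-0.5212, 3.9807)

1 1.1808 3->1
final: 1 -0.5212 3.9807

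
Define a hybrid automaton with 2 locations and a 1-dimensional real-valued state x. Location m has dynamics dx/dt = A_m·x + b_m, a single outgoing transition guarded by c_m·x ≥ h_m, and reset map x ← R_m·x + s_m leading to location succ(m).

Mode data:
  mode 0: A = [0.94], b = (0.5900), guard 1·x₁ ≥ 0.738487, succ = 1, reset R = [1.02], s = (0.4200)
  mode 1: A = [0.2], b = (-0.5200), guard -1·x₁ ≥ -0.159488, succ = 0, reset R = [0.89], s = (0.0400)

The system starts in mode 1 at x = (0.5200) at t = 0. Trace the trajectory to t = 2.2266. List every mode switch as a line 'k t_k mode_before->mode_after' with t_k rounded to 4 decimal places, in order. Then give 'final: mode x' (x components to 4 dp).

Mode 1: guard c·x = -0.1595 hit at Δt = 0.7992 (t = 0.7992), x⁻ = (0.1595) → reset → x⁺ = (0.1819), jump to mode 0
Mode 0: guard c·x = 0.7385 hit at Δt = 0.5566 (t = 1.3558), x⁻ = (0.7385) → reset → x⁺ = (1.1733), jump to mode 1
Mode 1: flow for 0.8708 to horizon, guard not reached → x = (0.9018)

1 0.7992 1->0
2 1.3558 0->1
final: 1 0.9018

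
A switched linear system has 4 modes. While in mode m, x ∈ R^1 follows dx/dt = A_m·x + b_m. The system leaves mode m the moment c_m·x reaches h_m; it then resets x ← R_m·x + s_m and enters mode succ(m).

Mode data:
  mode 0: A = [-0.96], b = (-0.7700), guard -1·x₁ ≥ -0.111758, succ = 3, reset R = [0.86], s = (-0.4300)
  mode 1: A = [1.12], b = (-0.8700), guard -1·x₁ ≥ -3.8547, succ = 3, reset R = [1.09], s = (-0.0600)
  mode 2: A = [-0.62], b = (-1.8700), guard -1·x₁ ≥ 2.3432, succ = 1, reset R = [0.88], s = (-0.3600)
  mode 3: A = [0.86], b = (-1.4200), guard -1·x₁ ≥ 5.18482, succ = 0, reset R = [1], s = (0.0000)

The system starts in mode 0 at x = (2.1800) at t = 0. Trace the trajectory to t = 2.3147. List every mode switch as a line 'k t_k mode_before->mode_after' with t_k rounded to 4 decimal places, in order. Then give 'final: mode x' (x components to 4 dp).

1 1.2320 0->3
final: 3 -3.3856

Mode 0: guard c·x = -0.1118 hit at Δt = 1.2320 (t = 1.2320), x⁻ = (0.1118) → reset → x⁺ = (-0.3339), jump to mode 3
Mode 3: flow for 1.0827 to horizon, guard not reached → x = (-3.3856)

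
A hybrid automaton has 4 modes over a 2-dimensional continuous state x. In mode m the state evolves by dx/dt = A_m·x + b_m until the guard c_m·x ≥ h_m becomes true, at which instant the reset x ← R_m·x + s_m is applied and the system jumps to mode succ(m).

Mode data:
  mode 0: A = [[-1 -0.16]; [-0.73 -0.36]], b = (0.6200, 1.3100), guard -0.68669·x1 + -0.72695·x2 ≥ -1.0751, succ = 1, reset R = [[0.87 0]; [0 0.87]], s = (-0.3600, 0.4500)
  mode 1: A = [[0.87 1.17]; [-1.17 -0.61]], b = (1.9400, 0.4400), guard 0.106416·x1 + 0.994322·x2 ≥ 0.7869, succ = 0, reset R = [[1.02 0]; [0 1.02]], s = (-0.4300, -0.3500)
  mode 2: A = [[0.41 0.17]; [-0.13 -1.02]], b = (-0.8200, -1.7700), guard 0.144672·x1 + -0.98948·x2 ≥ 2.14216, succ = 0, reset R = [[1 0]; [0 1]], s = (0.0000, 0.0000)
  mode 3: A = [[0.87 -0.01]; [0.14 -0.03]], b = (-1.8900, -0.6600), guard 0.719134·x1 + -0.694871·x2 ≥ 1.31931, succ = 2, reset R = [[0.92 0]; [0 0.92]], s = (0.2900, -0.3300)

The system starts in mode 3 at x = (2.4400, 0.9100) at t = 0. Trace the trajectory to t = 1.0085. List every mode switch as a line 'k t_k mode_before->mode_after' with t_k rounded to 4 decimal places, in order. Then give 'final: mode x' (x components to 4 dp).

1 0.4569 3->2
final: 2 2.7958 -0.6880

Mode 3: guard c·x = 1.3193 hit at Δt = 0.4569 (t = 0.4569), x⁻ = (2.5659, 0.7569) → reset → x⁺ = (2.6506, 0.3663), jump to mode 2
Mode 2: flow for 0.5516 to horizon, guard not reached → x = (2.7958, -0.6880)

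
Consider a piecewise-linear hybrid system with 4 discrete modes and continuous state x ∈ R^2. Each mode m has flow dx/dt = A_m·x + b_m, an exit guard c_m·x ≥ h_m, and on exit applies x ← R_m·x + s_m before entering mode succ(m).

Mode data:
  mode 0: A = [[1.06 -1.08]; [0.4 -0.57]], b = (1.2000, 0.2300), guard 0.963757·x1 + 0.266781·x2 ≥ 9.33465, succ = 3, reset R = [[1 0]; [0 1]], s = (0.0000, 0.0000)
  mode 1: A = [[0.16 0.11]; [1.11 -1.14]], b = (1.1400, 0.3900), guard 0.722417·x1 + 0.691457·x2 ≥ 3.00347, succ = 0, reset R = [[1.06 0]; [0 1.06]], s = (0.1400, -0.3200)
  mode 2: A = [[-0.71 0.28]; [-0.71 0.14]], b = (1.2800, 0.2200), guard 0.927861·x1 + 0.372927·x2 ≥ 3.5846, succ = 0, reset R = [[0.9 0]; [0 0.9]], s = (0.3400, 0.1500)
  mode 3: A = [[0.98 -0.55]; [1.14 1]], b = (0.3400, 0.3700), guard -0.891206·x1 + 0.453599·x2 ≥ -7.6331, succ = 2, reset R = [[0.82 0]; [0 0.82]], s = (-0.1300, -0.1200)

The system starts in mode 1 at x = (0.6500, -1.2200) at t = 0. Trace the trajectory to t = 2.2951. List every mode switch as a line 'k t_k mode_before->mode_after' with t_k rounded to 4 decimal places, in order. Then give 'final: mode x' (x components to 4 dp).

Mode 1: guard c·x = 3.0035 hit at Δt = 1.4449 (t = 1.4449), x⁻ = (2.7062, 1.5163) → reset → x⁺ = (3.0085, 1.2873), jump to mode 0
Mode 0: flow for 0.8502 to horizon, guard not reached → x = (6.6393, 2.2337)

1 1.4449 1->0
final: 0 6.6393 2.2337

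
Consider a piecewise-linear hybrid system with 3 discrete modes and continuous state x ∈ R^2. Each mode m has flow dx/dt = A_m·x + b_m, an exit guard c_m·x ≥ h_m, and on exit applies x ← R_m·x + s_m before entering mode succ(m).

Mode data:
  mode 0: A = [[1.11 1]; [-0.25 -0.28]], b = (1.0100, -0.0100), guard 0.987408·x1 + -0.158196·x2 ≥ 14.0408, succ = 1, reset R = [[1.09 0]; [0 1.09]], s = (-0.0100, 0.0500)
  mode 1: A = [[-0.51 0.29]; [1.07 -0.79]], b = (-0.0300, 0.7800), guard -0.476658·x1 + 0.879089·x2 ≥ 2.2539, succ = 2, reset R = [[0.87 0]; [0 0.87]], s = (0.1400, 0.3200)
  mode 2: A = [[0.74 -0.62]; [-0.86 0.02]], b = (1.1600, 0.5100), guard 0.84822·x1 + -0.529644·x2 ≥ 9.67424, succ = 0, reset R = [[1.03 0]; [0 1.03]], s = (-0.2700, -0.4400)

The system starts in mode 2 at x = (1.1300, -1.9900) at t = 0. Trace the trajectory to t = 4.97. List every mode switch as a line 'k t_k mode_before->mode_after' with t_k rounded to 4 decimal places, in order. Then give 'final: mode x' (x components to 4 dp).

Mode 2: guard c·x = 9.6742 hit at Δt = 1.1557 (t = 1.1557), x⁻ = (8.0539, -5.3673) → reset → x⁺ = (8.0255, -5.9684), jump to mode 0
Mode 0: guard c·x = 14.0408 hit at Δt = 0.8346 (t = 1.9903), x⁻ = (13.1534, -6.6566) → reset → x⁺ = (14.3272, -7.2057), jump to mode 1
Mode 1: guard c·x = 2.2539 hit at Δt = 1.3457 (t = 3.3360), x⁻ = (7.8883, 6.8411) → reset → x⁺ = (7.0028, 6.2717), jump to mode 2
Mode 2: guard c·x = 9.6742 hit at Δt = 0.8460 (t = 4.1820), x⁻ = (11.6218, 0.3467) → reset → x⁺ = (11.7005, -0.0829), jump to mode 0
Mode 0: guard c·x = 14.0408 hit at Δt = 0.1619 (t = 4.3439), x⁻ = (14.1252, -0.5908) → reset → x⁺ = (15.3865, -0.5940), jump to mode 1
Mode 1: flow for 0.6261 to horizon, guard not reached → x = (11.7734, 7.0125)

1 1.1557 2->0
2 1.9903 0->1
3 3.3360 1->2
4 4.1820 2->0
5 4.3439 0->1
final: 1 11.7734 7.0125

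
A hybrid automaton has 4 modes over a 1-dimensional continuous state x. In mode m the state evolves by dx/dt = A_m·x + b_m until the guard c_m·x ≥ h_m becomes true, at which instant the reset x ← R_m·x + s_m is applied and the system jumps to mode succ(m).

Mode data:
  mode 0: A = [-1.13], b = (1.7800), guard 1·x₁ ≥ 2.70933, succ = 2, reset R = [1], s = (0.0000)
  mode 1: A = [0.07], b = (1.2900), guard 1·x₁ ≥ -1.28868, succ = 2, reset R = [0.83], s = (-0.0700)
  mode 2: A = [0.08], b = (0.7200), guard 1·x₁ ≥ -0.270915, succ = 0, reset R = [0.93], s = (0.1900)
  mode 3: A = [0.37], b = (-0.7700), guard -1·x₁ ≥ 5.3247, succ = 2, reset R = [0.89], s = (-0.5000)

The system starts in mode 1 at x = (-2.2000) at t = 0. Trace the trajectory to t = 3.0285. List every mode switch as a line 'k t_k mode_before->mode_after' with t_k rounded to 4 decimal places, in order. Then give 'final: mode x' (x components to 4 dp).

1 0.7805 1->2
2 2.0908 2->0
final: 0 1.0078

Mode 1: guard c·x = -1.2887 hit at Δt = 0.7805 (t = 0.7805), x⁻ = (-1.2887) → reset → x⁺ = (-1.1396), jump to mode 2
Mode 2: guard c·x = -0.2709 hit at Δt = 1.3103 (t = 2.0908), x⁻ = (-0.2709) → reset → x⁺ = (-0.0620), jump to mode 0
Mode 0: flow for 0.9377 to horizon, guard not reached → x = (1.0078)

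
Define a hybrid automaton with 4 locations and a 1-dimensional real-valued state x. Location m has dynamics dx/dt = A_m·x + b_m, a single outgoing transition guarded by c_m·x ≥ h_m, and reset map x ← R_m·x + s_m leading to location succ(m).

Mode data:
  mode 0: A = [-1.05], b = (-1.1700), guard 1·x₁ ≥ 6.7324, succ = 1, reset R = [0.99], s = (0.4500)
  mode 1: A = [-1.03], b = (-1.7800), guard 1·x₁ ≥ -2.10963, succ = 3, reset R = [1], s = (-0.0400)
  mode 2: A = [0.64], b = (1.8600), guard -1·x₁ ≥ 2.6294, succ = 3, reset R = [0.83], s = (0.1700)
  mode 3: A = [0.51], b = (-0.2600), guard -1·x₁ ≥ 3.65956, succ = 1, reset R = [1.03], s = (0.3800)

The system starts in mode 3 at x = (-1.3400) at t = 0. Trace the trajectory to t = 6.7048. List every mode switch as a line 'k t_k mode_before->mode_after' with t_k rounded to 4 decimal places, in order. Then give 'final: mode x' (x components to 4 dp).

1 1.5935 3->1
2 3.0219 1->3
3 3.9036 3->1
4 5.3320 1->3
5 6.2136 3->1
final: 1 -2.7298

Mode 3: guard c·x = 3.6596 hit at Δt = 1.5935 (t = 1.5935), x⁻ = (-3.6596) → reset → x⁺ = (-3.3893), jump to mode 1
Mode 1: guard c·x = -2.1096 hit at Δt = 1.4284 (t = 3.0219), x⁻ = (-2.1096) → reset → x⁺ = (-2.1496), jump to mode 3
Mode 3: guard c·x = 3.6596 hit at Δt = 0.8817 (t = 3.9036), x⁻ = (-3.6596) → reset → x⁺ = (-3.3893), jump to mode 1
Mode 1: guard c·x = -2.1096 hit at Δt = 1.4284 (t = 5.3320), x⁻ = (-2.1096) → reset → x⁺ = (-2.1496), jump to mode 3
Mode 3: guard c·x = 3.6596 hit at Δt = 0.8817 (t = 6.2136), x⁻ = (-3.6596) → reset → x⁺ = (-3.3893), jump to mode 1
Mode 1: flow for 0.4912 to horizon, guard not reached → x = (-2.7298)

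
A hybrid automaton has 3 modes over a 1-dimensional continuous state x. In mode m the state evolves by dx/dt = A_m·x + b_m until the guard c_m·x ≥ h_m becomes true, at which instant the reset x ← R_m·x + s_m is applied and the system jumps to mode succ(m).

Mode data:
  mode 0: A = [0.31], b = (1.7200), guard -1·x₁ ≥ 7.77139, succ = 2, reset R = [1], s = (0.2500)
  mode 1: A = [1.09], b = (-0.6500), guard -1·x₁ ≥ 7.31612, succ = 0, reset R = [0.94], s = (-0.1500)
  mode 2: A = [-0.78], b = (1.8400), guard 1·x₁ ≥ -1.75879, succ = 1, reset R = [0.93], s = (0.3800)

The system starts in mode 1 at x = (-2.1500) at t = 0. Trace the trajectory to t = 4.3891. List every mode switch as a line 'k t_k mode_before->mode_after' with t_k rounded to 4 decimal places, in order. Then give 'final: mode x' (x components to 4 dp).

Mode 1: guard c·x = 7.3161 hit at Δt = 0.9708 (t = 0.9708), x⁻ = (-7.3161) → reset → x⁺ = (-7.0272), jump to mode 0
Mode 0: guard c·x = 7.7714 hit at Δt = 1.3150 (t = 2.2858), x⁻ = (-7.7714) → reset → x⁺ = (-7.5214), jump to mode 2
Mode 2: guard c·x = -1.7588 hit at Δt = 1.1221 (t = 3.4079), x⁻ = (-1.7588) → reset → x⁺ = (-1.2557), jump to mode 1
Mode 1: flow for 0.9812 to horizon, guard not reached → x = (-4.8003)

1 0.9708 1->0
2 2.2858 0->2
3 3.4079 2->1
final: 1 -4.8003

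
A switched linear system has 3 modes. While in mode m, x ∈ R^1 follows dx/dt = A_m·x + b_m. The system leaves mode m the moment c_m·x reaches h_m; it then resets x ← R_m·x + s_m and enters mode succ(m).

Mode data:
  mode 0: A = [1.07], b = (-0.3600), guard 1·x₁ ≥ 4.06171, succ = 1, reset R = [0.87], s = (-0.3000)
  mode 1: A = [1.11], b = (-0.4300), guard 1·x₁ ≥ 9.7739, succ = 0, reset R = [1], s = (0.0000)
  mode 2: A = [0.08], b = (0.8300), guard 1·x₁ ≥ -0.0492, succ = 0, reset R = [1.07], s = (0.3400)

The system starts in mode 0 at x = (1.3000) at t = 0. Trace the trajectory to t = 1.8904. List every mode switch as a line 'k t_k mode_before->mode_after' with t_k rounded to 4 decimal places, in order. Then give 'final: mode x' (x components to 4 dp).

1 1.2638 0->1
final: 1 6.0935

Mode 0: guard c·x = 4.0617 hit at Δt = 1.2638 (t = 1.2638), x⁻ = (4.0617) → reset → x⁺ = (3.2337), jump to mode 1
Mode 1: flow for 0.6266 to horizon, guard not reached → x = (6.0935)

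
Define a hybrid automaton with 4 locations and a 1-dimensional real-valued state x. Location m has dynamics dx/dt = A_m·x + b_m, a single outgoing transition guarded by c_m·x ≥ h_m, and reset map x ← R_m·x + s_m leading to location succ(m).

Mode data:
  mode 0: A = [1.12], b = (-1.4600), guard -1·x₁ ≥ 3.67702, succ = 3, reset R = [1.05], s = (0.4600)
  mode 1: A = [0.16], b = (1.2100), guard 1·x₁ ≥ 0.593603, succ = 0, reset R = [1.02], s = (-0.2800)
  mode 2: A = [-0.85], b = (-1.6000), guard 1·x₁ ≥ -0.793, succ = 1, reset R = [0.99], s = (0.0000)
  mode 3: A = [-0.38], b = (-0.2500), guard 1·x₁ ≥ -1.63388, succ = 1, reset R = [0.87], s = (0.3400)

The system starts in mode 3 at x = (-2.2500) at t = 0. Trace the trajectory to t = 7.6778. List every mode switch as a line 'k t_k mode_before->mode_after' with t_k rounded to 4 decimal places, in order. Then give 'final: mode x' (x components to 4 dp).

1 1.2878 3->1
2 2.7246 1->0
3 4.1779 0->3
4 6.8972 3->1
final: 1 -0.2194

Mode 3: guard c·x = -1.6339 hit at Δt = 1.2878 (t = 1.2878), x⁻ = (-1.6339) → reset → x⁺ = (-1.0815), jump to mode 1
Mode 1: guard c·x = 0.5936 hit at Δt = 1.4368 (t = 2.7246), x⁻ = (0.5936) → reset → x⁺ = (0.3255), jump to mode 0
Mode 0: guard c·x = 3.6770 hit at Δt = 1.4533 (t = 4.1779), x⁻ = (-3.6770) → reset → x⁺ = (-3.4009), jump to mode 3
Mode 3: guard c·x = -1.6339 hit at Δt = 2.7193 (t = 6.8972), x⁻ = (-1.6339) → reset → x⁺ = (-1.0815), jump to mode 1
Mode 1: flow for 0.7806 to horizon, guard not reached → x = (-0.2194)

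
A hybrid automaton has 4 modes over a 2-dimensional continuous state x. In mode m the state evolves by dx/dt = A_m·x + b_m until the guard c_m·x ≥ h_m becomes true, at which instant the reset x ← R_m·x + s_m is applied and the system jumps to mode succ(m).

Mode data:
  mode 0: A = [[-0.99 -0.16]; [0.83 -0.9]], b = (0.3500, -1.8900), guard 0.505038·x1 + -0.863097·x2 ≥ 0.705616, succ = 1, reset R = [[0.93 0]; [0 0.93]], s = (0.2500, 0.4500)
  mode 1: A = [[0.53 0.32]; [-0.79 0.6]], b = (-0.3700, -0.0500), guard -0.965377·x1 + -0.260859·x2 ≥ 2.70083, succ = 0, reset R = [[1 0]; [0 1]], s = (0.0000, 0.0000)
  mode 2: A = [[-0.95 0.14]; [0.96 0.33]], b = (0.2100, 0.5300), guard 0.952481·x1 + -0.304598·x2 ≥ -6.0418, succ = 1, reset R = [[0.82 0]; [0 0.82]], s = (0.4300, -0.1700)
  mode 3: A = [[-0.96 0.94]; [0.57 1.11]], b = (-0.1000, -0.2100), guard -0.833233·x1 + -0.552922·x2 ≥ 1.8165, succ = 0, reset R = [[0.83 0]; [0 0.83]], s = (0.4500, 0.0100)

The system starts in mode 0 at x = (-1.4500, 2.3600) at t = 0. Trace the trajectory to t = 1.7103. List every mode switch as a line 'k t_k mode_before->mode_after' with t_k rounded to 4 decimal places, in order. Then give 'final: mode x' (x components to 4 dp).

Mode 0: guard c·x = 0.7056 hit at Δt = 1.1726 (t = 1.1726), x⁻ = (-0.2147, -0.9432) → reset → x⁺ = (0.0503, -0.4272), jump to mode 1
Mode 1: flow for 0.5377 to horizon, guard not reached → x = (-0.2640, -0.5770)

1 1.1726 0->1
final: 1 -0.2640 -0.5770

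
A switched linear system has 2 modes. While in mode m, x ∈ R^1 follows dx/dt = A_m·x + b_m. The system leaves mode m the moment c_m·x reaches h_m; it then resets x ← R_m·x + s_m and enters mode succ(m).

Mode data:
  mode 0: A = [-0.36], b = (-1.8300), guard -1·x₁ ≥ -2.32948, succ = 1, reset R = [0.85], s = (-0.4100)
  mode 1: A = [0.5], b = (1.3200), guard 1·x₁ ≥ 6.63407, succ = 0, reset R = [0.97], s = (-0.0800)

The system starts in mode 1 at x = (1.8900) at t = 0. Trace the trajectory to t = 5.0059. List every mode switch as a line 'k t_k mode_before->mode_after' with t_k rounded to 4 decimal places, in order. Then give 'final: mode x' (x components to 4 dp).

Mode 1: guard c·x = 6.6341 hit at Δt = 1.4330 (t = 1.4330), x⁻ = (6.6341) → reset → x⁺ = (6.3550), jump to mode 0
Mode 0: guard c·x = -2.3295 hit at Δt = 1.2049 (t = 2.6379), x⁻ = (2.3295) → reset → x⁺ = (1.5701), jump to mode 1
Mode 1: guard c·x = 6.6341 hit at Δt = 1.5795 (t = 4.2174), x⁻ = (6.6341) → reset → x⁺ = (6.3550), jump to mode 0
Mode 0: flow for 0.7885 to horizon, guard not reached → x = (3.5283)

1 1.4330 1->0
2 2.6379 0->1
3 4.2174 1->0
final: 0 3.5283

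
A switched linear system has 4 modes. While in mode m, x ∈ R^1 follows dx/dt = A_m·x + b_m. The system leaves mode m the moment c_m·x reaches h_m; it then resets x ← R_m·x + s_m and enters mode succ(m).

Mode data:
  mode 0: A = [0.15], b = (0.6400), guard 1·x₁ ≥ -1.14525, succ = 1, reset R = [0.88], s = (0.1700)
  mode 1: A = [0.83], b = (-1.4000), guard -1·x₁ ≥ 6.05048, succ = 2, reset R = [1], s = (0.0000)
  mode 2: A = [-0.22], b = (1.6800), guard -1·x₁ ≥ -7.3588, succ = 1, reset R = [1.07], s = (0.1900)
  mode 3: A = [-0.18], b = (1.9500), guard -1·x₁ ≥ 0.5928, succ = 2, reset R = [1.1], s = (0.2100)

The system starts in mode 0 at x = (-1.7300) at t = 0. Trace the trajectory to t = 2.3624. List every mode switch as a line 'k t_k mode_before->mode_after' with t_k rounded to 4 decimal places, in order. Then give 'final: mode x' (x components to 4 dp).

Mode 0: guard c·x = -1.1453 hit at Δt = 1.3829 (t = 1.3829), x⁻ = (-1.1453) → reset → x⁺ = (-0.8378), jump to mode 1
Mode 1: flow for 0.9795 to horizon, guard not reached → x = (-4.0052)

1 1.3829 0->1
final: 1 -4.0052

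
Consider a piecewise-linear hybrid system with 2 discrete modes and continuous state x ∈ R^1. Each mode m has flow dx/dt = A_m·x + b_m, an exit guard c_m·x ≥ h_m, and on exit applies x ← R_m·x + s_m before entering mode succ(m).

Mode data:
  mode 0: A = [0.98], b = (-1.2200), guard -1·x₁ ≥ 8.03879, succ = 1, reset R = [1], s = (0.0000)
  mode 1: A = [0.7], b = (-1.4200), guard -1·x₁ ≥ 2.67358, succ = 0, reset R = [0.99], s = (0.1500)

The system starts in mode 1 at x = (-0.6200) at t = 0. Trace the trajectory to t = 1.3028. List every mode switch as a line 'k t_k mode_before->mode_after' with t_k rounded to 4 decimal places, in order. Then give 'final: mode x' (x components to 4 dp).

1 0.8200 1->0
final: 0 -4.7607

Mode 1: guard c·x = 2.6736 hit at Δt = 0.8200 (t = 0.8200), x⁻ = (-2.6736) → reset → x⁺ = (-2.4968), jump to mode 0
Mode 0: flow for 0.4828 to horizon, guard not reached → x = (-4.7607)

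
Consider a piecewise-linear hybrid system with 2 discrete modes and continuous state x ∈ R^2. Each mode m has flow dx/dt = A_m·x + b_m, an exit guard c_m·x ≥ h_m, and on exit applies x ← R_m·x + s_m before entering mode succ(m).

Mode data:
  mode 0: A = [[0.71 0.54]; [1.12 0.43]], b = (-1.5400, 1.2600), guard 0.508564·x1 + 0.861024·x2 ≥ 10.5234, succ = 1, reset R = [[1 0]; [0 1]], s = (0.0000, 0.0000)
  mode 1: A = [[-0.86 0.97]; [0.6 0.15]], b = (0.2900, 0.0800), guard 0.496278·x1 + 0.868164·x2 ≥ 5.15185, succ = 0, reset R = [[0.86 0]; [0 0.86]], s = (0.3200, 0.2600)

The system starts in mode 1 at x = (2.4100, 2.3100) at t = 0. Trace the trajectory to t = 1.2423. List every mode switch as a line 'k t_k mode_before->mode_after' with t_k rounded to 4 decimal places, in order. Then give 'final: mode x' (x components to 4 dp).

1 0.8128 1->0
final: 0 4.8392 7.1661

Mode 1: guard c·x = 5.1518 hit at Δt = 0.8128 (t = 0.8128), x⁻ = (3.2144, 4.0967) → reset → x⁺ = (3.0843, 3.7832), jump to mode 0
Mode 0: flow for 0.4295 to horizon, guard not reached → x = (4.8392, 7.1661)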